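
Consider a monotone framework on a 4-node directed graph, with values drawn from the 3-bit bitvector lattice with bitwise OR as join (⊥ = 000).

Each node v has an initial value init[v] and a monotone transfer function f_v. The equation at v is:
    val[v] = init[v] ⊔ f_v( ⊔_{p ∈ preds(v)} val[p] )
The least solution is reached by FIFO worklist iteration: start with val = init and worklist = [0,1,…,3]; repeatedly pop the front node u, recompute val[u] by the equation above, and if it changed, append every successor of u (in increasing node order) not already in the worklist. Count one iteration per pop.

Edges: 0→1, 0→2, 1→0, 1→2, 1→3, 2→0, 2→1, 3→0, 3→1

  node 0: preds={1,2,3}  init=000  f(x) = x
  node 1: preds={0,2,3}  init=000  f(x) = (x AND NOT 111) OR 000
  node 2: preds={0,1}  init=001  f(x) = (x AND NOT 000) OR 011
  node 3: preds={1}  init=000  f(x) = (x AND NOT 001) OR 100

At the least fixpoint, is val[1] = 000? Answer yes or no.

Iteration log — 9 steps:
  step 1. node 0  ⊔preds=001  new=001  old=000  +wl: 
  step 2. node 1  ⊔preds=001  new=000  stable
  step 3. node 2  ⊔preds=001  new=011  old=001  +wl: 0,1
  step 4. node 3  ⊔preds=000  new=100  old=000  +wl: 
  step 5. node 0  ⊔preds=111  new=111  old=001  +wl: 2
  step 6. node 1  ⊔preds=111  new=000  stable
  step 7. node 2  ⊔preds=111  new=111  old=011  +wl: 0,1
  step 8. node 0  ⊔preds=111  new=111  stable
  step 9. node 1  ⊔preds=111  new=000  stable

Least fixpoint reached:
  node 0: 111
  node 1: 000
  node 2: 111
  node 3: 100

yes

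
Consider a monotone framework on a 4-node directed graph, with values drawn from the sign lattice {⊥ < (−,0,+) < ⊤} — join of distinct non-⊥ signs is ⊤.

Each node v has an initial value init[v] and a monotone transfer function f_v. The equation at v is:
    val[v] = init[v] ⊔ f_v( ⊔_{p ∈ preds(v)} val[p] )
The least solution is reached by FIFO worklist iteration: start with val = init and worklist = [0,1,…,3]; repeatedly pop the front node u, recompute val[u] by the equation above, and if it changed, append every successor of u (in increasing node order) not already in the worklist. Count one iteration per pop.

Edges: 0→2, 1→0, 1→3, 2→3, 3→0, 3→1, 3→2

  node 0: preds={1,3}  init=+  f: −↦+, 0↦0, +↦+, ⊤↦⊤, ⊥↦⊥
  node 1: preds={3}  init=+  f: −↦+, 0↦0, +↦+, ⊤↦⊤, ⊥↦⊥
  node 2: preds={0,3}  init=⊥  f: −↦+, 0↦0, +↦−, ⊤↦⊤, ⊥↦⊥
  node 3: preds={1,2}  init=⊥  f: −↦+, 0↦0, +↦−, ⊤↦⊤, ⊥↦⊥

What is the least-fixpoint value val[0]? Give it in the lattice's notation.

Trace (9 dequeues):
  [1] u=0 | in + | out + | ==
  [2] u=1 | in ⊥ | out + | ==
  [3] u=2 | in + | out − | prev ⊥ | push {}
  [4] u=3 | in ⊤ | out ⊤ | prev ⊥ | push {0,1,2}
  [5] u=0 | in ⊤ | out ⊤ | prev + | push {}
  [6] u=1 | in ⊤ | out ⊤ | prev + | push {0,3}
  [7] u=2 | in ⊤ | out ⊤ | prev − | push {}
  [8] u=0 | in ⊤ | out ⊤ | ==
  [9] u=3 | in ⊤ | out ⊤ | ==

Converged values:
  [0] ⊤
  [1] ⊤
  [2] ⊤
  [3] ⊤

⊤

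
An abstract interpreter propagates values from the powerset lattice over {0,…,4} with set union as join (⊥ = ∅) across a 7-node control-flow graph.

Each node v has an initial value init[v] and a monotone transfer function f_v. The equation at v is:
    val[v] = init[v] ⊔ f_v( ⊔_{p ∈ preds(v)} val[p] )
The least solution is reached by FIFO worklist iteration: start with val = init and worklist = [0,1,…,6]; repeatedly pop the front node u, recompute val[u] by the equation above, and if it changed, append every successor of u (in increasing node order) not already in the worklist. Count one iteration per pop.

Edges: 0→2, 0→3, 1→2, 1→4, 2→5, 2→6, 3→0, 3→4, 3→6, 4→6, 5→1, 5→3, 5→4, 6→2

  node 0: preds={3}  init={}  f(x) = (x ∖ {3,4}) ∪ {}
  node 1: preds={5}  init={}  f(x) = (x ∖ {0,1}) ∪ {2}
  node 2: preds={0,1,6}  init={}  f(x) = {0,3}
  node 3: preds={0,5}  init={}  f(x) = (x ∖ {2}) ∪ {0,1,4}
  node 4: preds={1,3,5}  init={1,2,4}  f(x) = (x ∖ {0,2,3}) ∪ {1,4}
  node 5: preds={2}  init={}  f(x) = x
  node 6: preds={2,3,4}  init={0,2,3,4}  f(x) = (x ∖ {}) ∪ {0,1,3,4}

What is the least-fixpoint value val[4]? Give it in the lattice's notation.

Worklist (14 pops):
  #1 pop 0: in={} → {} (no change)
  #2 pop 1: in={} → {2} (was {}); enqueue []
  #3 pop 2: in={0,2,3,4} → {0,3} (was {}); enqueue []
  #4 pop 3: in={} → {0,1,4} (was {}); enqueue [0]
  #5 pop 4: in={0,1,2,4} → {1,2,4} (no change)
  #6 pop 5: in={0,3} → {0,3} (was {}); enqueue [1,3,4]
  #7 pop 6: in={0,1,2,3,4} → {0,1,2,3,4} (was {0,2,3,4}); enqueue [2]
  #8 pop 0: in={0,1,4} → {0,1} (was {}); enqueue []
  #9 pop 1: in={0,3} → {2,3} (was {2}); enqueue []
  #10 pop 3: in={0,1,3} → {0,1,3,4} (was {0,1,4}); enqueue [0,6]
  #11 pop 4: in={0,1,2,3,4} → {1,2,4} (no change)
  #12 pop 2: in={0,1,2,3,4} → {0,3} (no change)
  #13 pop 0: in={0,1,3,4} → {0,1} (no change)
  #14 pop 6: in={0,1,2,3,4} → {0,1,2,3,4} (no change)

Fixpoint:
  val[0] = {0,1}
  val[1] = {2,3}
  val[2] = {0,3}
  val[3] = {0,1,3,4}
  val[4] = {1,2,4}
  val[5] = {0,3}
  val[6] = {0,1,2,3,4}

{1,2,4}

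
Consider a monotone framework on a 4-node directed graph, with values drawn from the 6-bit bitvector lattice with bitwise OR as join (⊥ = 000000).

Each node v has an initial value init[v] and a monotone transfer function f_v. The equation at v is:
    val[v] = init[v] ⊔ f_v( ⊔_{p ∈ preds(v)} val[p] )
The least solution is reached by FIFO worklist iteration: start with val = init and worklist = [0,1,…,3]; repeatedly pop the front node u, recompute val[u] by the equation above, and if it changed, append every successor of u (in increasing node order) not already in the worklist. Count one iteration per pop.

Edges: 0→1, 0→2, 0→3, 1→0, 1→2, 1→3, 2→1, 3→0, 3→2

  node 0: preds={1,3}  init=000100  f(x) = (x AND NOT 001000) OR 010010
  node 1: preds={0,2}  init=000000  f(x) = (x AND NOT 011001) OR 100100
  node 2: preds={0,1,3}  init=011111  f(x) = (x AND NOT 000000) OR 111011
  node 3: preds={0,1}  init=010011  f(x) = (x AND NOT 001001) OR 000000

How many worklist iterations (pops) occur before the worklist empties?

8

Trace (8 dequeues):
  [1] u=0 | in 010011 | out 010111 | prev 000100 | push {}
  [2] u=1 | in 011111 | out 100110 | prev 000000 | push {0}
  [3] u=2 | in 110111 | out 111111 | prev 011111 | push {1}
  [4] u=3 | in 110111 | out 110111 | prev 010011 | push {2}
  [5] u=0 | in 110111 | out 110111 | prev 010111 | push {3}
  [6] u=1 | in 111111 | out 100110 | ==
  [7] u=2 | in 110111 | out 111111 | ==
  [8] u=3 | in 110111 | out 110111 | ==

Converged values:
  [0] 110111
  [1] 100110
  [2] 111111
  [3] 110111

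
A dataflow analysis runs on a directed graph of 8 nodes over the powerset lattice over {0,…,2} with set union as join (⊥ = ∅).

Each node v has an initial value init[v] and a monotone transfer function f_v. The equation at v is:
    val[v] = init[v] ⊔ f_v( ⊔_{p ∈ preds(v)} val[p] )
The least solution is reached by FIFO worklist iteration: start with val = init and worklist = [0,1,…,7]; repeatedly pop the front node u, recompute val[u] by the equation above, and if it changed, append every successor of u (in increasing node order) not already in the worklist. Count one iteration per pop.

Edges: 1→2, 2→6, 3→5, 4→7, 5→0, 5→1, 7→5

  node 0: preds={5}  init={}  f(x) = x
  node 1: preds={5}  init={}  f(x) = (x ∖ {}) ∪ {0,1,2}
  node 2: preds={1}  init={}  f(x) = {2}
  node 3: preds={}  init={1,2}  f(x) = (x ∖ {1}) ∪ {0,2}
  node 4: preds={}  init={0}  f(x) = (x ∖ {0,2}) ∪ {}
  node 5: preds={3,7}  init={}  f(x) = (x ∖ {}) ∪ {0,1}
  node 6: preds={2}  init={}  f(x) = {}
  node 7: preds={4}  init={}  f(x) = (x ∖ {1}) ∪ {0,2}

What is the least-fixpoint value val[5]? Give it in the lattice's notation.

{0,1,2}

Worklist (11 pops):
  #1 pop 0: in={} → {} (no change)
  #2 pop 1: in={} → {0,1,2} (was {}); enqueue []
  #3 pop 2: in={0,1,2} → {2} (was {}); enqueue []
  #4 pop 3: in={} → {0,1,2} (was {1,2}); enqueue []
  #5 pop 4: in={} → {0} (no change)
  #6 pop 5: in={0,1,2} → {0,1,2} (was {}); enqueue [0,1]
  #7 pop 6: in={2} → {} (no change)
  #8 pop 7: in={0} → {0,2} (was {}); enqueue [5]
  #9 pop 0: in={0,1,2} → {0,1,2} (was {}); enqueue []
  #10 pop 1: in={0,1,2} → {0,1,2} (no change)
  #11 pop 5: in={0,1,2} → {0,1,2} (no change)

Fixpoint:
  val[0] = {0,1,2}
  val[1] = {0,1,2}
  val[2] = {2}
  val[3] = {0,1,2}
  val[4] = {0}
  val[5] = {0,1,2}
  val[6] = {}
  val[7] = {0,2}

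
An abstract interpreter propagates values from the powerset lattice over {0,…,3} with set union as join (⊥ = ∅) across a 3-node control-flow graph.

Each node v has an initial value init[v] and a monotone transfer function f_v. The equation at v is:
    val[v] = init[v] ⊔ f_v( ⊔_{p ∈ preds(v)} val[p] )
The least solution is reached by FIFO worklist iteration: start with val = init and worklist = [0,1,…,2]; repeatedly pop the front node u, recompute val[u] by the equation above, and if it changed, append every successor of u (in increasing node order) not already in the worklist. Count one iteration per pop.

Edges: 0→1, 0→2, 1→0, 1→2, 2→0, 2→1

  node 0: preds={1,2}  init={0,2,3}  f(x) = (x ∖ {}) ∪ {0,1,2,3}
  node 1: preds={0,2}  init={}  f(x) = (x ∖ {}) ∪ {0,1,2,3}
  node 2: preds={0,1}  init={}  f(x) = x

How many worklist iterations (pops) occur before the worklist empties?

5

Worklist (5 pops):
  #1 pop 0: in={} → {0,1,2,3} (was {0,2,3}); enqueue []
  #2 pop 1: in={0,1,2,3} → {0,1,2,3} (was {}); enqueue [0]
  #3 pop 2: in={0,1,2,3} → {0,1,2,3} (was {}); enqueue [1]
  #4 pop 0: in={0,1,2,3} → {0,1,2,3} (no change)
  #5 pop 1: in={0,1,2,3} → {0,1,2,3} (no change)

Fixpoint:
  val[0] = {0,1,2,3}
  val[1] = {0,1,2,3}
  val[2] = {0,1,2,3}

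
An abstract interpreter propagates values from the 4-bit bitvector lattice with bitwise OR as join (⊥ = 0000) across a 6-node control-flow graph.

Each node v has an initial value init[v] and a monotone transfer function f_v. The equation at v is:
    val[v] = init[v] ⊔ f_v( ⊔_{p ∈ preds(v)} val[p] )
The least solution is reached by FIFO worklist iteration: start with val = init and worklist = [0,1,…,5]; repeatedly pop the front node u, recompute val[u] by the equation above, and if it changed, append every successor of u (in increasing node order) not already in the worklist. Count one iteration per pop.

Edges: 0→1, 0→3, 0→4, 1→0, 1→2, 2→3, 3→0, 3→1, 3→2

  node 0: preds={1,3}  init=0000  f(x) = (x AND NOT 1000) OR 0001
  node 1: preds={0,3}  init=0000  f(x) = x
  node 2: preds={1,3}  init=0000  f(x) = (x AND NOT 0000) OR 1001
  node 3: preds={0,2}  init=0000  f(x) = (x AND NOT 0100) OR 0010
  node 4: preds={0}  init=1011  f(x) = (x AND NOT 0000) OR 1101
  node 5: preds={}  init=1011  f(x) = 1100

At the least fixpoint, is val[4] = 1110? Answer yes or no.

Worklist (12 pops):
  #1 pop 0: in=0000 → 0001 (was 0000); enqueue []
  #2 pop 1: in=0001 → 0001 (was 0000); enqueue [0]
  #3 pop 2: in=0001 → 1001 (was 0000); enqueue []
  #4 pop 3: in=1001 → 1011 (was 0000); enqueue [1,2]
  #5 pop 4: in=0001 → 1111 (was 1011); enqueue []
  #6 pop 5: in=0000 → 1111 (was 1011); enqueue []
  #7 pop 0: in=1011 → 0011 (was 0001); enqueue [3,4]
  #8 pop 1: in=1011 → 1011 (was 0001); enqueue [0]
  #9 pop 2: in=1011 → 1011 (was 1001); enqueue []
  #10 pop 3: in=1011 → 1011 (no change)
  #11 pop 4: in=0011 → 1111 (no change)
  #12 pop 0: in=1011 → 0011 (no change)

Fixpoint:
  val[0] = 0011
  val[1] = 1011
  val[2] = 1011
  val[3] = 1011
  val[4] = 1111
  val[5] = 1111

no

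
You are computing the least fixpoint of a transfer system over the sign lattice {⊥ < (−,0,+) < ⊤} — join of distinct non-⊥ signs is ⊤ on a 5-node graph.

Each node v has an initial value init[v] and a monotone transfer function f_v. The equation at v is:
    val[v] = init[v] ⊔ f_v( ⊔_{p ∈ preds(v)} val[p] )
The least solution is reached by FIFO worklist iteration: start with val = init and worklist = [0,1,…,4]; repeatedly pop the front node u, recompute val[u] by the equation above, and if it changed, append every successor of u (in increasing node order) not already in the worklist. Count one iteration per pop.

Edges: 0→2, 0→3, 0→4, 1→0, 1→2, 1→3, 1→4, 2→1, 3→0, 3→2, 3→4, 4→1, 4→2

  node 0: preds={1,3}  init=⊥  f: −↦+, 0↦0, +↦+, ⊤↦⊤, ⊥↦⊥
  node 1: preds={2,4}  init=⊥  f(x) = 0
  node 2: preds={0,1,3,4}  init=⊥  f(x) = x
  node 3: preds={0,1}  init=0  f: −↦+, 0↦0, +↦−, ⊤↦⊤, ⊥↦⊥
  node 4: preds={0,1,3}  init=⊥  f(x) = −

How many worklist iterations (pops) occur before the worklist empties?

9

Worklist (9 pops):
  #1 pop 0: in=0 → 0 (was ⊥); enqueue []
  #2 pop 1: in=⊥ → 0 (was ⊥); enqueue [0]
  #3 pop 2: in=0 → 0 (was ⊥); enqueue [1]
  #4 pop 3: in=0 → 0 (no change)
  #5 pop 4: in=0 → − (was ⊥); enqueue [2]
  #6 pop 0: in=0 → 0 (no change)
  #7 pop 1: in=⊤ → 0 (no change)
  #8 pop 2: in=⊤ → ⊤ (was 0); enqueue [1]
  #9 pop 1: in=⊤ → 0 (no change)

Fixpoint:
  val[0] = 0
  val[1] = 0
  val[2] = ⊤
  val[3] = 0
  val[4] = −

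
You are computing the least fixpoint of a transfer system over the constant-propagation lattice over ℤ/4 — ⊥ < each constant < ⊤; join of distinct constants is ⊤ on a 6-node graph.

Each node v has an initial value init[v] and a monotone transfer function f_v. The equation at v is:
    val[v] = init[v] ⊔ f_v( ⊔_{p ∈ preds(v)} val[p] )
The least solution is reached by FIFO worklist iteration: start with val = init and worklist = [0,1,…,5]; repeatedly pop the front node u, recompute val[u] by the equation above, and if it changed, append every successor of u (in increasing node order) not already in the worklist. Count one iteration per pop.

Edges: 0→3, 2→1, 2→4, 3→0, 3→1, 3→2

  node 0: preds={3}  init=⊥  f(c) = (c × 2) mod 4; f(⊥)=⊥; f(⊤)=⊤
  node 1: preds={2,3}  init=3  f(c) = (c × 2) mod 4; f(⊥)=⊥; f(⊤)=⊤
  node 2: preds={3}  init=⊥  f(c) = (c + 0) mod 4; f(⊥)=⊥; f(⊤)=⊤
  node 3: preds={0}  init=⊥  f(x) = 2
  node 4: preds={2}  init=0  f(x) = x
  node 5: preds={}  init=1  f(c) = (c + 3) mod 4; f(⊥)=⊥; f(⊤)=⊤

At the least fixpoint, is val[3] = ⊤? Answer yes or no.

no

Iteration log — 12 steps:
  step 1. node 0  ⊔preds=⊥  new=⊥  stable
  step 2. node 1  ⊔preds=⊥  new=3  stable
  step 3. node 2  ⊔preds=⊥  new=⊥  stable
  step 4. node 3  ⊔preds=⊥  new=2  old=⊥  +wl: 0,1,2
  step 5. node 4  ⊔preds=⊥  new=0  stable
  step 6. node 5  ⊔preds=⊥  new=1  stable
  step 7. node 0  ⊔preds=2  new=0  old=⊥  +wl: 3
  step 8. node 1  ⊔preds=2  new=⊤  old=3  +wl: 
  step 9. node 2  ⊔preds=2  new=2  old=⊥  +wl: 1,4
  step 10. node 3  ⊔preds=0  new=2  stable
  step 11. node 1  ⊔preds=2  new=⊤  stable
  step 12. node 4  ⊔preds=2  new=⊤  old=0  +wl: 

Least fixpoint reached:
  node 0: 0
  node 1: ⊤
  node 2: 2
  node 3: 2
  node 4: ⊤
  node 5: 1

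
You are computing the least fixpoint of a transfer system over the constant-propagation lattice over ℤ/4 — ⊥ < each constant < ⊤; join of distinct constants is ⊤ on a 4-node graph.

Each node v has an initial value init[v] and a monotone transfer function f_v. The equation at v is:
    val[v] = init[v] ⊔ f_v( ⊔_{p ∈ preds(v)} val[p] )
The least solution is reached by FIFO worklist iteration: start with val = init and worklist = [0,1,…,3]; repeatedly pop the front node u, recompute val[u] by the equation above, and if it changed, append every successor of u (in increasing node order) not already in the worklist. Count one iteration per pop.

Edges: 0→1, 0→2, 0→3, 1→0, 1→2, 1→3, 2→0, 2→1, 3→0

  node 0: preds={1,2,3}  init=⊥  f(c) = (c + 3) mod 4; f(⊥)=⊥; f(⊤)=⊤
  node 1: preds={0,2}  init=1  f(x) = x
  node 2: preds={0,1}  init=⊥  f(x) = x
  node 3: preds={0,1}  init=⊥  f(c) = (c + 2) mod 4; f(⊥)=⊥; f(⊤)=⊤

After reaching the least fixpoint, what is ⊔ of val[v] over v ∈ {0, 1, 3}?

Trace (8 dequeues):
  [1] u=0 | in 1 | out 0 | prev ⊥ | push {}
  [2] u=1 | in 0 | out ⊤ | prev 1 | push {0}
  [3] u=2 | in ⊤ | out ⊤ | prev ⊥ | push {1}
  [4] u=3 | in ⊤ | out ⊤ | prev ⊥ | push {}
  [5] u=0 | in ⊤ | out ⊤ | prev 0 | push {2,3}
  [6] u=1 | in ⊤ | out ⊤ | ==
  [7] u=2 | in ⊤ | out ⊤ | ==
  [8] u=3 | in ⊤ | out ⊤ | ==

Converged values:
  [0] ⊤
  [1] ⊤
  [2] ⊤
  [3] ⊤

⊤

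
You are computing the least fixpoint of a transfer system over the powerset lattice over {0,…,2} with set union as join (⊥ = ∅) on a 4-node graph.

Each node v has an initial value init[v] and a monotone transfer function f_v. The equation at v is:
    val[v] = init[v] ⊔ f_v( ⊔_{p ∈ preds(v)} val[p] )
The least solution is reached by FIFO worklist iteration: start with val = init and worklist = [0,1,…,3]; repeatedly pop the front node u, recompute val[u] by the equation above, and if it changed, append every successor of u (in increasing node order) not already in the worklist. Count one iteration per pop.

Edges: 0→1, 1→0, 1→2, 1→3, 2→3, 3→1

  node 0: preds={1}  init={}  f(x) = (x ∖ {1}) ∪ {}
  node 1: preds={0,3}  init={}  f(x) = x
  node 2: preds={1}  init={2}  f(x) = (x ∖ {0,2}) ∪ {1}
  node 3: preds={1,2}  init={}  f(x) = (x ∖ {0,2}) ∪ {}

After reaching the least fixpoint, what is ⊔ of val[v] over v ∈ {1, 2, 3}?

Worklist (8 pops):
  #1 pop 0: in={} → {} (no change)
  #2 pop 1: in={} → {} (no change)
  #3 pop 2: in={} → {1,2} (was {2}); enqueue []
  #4 pop 3: in={1,2} → {1} (was {}); enqueue [1]
  #5 pop 1: in={1} → {1} (was {}); enqueue [0,2,3]
  #6 pop 0: in={1} → {} (no change)
  #7 pop 2: in={1} → {1,2} (no change)
  #8 pop 3: in={1,2} → {1} (no change)

Fixpoint:
  val[0] = {}
  val[1] = {1}
  val[2] = {1,2}
  val[3] = {1}

{1,2}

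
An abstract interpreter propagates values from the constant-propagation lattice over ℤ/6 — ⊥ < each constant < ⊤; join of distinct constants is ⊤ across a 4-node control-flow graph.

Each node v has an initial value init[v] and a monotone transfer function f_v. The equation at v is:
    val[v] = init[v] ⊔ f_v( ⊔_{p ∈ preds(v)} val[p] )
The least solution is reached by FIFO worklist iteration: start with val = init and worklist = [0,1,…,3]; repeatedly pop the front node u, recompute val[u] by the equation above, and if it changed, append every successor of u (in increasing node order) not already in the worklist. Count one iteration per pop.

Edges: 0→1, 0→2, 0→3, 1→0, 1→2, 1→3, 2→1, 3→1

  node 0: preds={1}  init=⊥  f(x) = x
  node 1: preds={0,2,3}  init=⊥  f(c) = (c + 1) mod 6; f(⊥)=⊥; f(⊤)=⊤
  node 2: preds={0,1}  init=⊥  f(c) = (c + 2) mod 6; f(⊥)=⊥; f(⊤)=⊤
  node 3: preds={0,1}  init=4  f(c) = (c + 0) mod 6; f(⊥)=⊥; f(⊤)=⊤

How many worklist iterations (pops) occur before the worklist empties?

Iteration log — 12 steps:
  step 1. node 0  ⊔preds=⊥  new=⊥  stable
  step 2. node 1  ⊔preds=4  new=5  old=⊥  +wl: 0
  step 3. node 2  ⊔preds=5  new=1  old=⊥  +wl: 1
  step 4. node 3  ⊔preds=5  new=⊤  old=4  +wl: 
  step 5. node 0  ⊔preds=5  new=5  old=⊥  +wl: 2,3
  step 6. node 1  ⊔preds=⊤  new=⊤  old=5  +wl: 0
  step 7. node 2  ⊔preds=⊤  new=⊤  old=1  +wl: 1
  step 8. node 3  ⊔preds=⊤  new=⊤  stable
  step 9. node 0  ⊔preds=⊤  new=⊤  old=5  +wl: 2,3
  step 10. node 1  ⊔preds=⊤  new=⊤  stable
  step 11. node 2  ⊔preds=⊤  new=⊤  stable
  step 12. node 3  ⊔preds=⊤  new=⊤  stable

Least fixpoint reached:
  node 0: ⊤
  node 1: ⊤
  node 2: ⊤
  node 3: ⊤

12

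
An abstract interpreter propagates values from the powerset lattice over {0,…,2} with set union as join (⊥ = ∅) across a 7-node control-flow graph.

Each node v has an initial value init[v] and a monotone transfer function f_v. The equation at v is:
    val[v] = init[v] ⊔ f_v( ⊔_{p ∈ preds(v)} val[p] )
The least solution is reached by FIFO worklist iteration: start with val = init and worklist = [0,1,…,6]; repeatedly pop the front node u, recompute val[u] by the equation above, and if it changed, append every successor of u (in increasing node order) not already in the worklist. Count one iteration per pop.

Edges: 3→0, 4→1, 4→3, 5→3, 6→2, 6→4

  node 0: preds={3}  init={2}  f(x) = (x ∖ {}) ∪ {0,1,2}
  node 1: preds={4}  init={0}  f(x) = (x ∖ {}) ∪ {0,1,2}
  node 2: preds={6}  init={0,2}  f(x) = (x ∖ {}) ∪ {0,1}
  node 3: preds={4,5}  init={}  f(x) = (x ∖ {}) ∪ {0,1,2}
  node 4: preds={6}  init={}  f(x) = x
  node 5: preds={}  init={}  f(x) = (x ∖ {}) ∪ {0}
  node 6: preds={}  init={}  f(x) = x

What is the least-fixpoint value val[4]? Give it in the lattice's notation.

{}

Worklist (9 pops):
  #1 pop 0: in={} → {0,1,2} (was {2}); enqueue []
  #2 pop 1: in={} → {0,1,2} (was {0}); enqueue []
  #3 pop 2: in={} → {0,1,2} (was {0,2}); enqueue []
  #4 pop 3: in={} → {0,1,2} (was {}); enqueue [0]
  #5 pop 4: in={} → {} (no change)
  #6 pop 5: in={} → {0} (was {}); enqueue [3]
  #7 pop 6: in={} → {} (no change)
  #8 pop 0: in={0,1,2} → {0,1,2} (no change)
  #9 pop 3: in={0} → {0,1,2} (no change)

Fixpoint:
  val[0] = {0,1,2}
  val[1] = {0,1,2}
  val[2] = {0,1,2}
  val[3] = {0,1,2}
  val[4] = {}
  val[5] = {0}
  val[6] = {}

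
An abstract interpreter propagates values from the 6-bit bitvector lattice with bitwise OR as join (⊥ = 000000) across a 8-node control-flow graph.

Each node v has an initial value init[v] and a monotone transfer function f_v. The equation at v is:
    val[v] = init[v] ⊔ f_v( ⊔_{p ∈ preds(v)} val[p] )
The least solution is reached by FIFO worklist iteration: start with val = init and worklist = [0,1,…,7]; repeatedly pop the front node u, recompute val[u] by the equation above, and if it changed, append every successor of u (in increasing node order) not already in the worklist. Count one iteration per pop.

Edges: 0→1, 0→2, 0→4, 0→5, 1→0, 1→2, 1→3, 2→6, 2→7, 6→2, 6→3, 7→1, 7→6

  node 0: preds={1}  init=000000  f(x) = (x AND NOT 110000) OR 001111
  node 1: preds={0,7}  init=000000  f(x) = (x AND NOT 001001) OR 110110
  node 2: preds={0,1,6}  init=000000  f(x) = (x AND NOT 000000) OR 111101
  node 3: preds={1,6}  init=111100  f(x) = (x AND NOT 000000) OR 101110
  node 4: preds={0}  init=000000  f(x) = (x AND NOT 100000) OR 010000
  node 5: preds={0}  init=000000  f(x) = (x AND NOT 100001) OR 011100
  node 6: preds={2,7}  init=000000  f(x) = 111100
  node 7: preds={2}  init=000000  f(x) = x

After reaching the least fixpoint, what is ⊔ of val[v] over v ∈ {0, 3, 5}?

111111

Worklist (13 pops):
  #1 pop 0: in=000000 → 001111 (was 000000); enqueue []
  #2 pop 1: in=001111 → 110110 (was 000000); enqueue [0]
  #3 pop 2: in=111111 → 111111 (was 000000); enqueue []
  #4 pop 3: in=110110 → 111110 (was 111100); enqueue []
  #5 pop 4: in=001111 → 011111 (was 000000); enqueue []
  #6 pop 5: in=001111 → 011110 (was 000000); enqueue []
  #7 pop 6: in=111111 → 111100 (was 000000); enqueue [2,3]
  #8 pop 7: in=111111 → 111111 (was 000000); enqueue [1,6]
  #9 pop 0: in=110110 → 001111 (no change)
  #10 pop 2: in=111111 → 111111 (no change)
  #11 pop 3: in=111110 → 111110 (no change)
  #12 pop 1: in=111111 → 110110 (no change)
  #13 pop 6: in=111111 → 111100 (no change)

Fixpoint:
  val[0] = 001111
  val[1] = 110110
  val[2] = 111111
  val[3] = 111110
  val[4] = 011111
  val[5] = 011110
  val[6] = 111100
  val[7] = 111111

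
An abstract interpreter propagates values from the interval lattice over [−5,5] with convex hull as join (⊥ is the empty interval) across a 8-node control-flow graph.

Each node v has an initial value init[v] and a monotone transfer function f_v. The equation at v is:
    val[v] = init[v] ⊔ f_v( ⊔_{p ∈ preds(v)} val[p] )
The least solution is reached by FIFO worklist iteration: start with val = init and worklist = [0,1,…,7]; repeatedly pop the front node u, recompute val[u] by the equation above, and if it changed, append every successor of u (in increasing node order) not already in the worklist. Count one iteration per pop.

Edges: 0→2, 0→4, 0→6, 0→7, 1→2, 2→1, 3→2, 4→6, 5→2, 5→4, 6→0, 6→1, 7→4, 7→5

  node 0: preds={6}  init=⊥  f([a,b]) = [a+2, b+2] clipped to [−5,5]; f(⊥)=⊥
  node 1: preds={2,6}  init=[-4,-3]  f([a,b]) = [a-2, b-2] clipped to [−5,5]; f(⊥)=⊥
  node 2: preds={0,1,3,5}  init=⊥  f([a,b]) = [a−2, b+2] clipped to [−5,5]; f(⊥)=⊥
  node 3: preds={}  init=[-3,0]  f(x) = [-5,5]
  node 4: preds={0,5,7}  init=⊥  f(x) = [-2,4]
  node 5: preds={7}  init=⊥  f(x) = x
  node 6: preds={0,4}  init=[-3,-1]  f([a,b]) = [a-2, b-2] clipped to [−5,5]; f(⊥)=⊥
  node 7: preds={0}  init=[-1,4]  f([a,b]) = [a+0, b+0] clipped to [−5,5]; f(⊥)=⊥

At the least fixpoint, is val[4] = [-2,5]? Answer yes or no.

no

Worklist (21 pops):
  #1 pop 0: in=[-3,-1] → [-1,1] (was ⊥); enqueue []
  #2 pop 1: in=[-3,-1] → [-5,-3] (was [-4,-3]); enqueue []
  #3 pop 2: in=[-5,1] → [-5,3] (was ⊥); enqueue [1]
  #4 pop 3: in=⊥ → [-5,5] (was [-3,0]); enqueue [2]
  #5 pop 4: in=[-1,4] → [-2,4] (was ⊥); enqueue []
  #6 pop 5: in=[-1,4] → [-1,4] (was ⊥); enqueue [4]
  #7 pop 6: in=[-2,4] → [-4,2] (was [-3,-1]); enqueue [0]
  #8 pop 7: in=[-1,1] → [-1,4] (no change)
  #9 pop 1: in=[-5,3] → [-5,1] (was [-5,-3]); enqueue []
  #10 pop 2: in=[-5,5] → [-5,5] (was [-5,3]); enqueue [1]
  #11 pop 4: in=[-1,4] → [-2,4] (no change)
  #12 pop 0: in=[-4,2] → [-2,4] (was [-1,1]); enqueue [2,4,6,7]
  #13 pop 1: in=[-5,5] → [-5,3] (was [-5,1]); enqueue []
  #14 pop 2: in=[-5,5] → [-5,5] (no change)
  #15 pop 4: in=[-2,4] → [-2,4] (no change)
  #16 pop 6: in=[-2,4] → [-4,2] (no change)
  #17 pop 7: in=[-2,4] → [-2,4] (was [-1,4]); enqueue [4,5]
  #18 pop 4: in=[-2,4] → [-2,4] (no change)
  #19 pop 5: in=[-2,4] → [-2,4] (was [-1,4]); enqueue [2,4]
  #20 pop 2: in=[-5,5] → [-5,5] (no change)
  #21 pop 4: in=[-2,4] → [-2,4] (no change)

Fixpoint:
  val[0] = [-2,4]
  val[1] = [-5,3]
  val[2] = [-5,5]
  val[3] = [-5,5]
  val[4] = [-2,4]
  val[5] = [-2,4]
  val[6] = [-4,2]
  val[7] = [-2,4]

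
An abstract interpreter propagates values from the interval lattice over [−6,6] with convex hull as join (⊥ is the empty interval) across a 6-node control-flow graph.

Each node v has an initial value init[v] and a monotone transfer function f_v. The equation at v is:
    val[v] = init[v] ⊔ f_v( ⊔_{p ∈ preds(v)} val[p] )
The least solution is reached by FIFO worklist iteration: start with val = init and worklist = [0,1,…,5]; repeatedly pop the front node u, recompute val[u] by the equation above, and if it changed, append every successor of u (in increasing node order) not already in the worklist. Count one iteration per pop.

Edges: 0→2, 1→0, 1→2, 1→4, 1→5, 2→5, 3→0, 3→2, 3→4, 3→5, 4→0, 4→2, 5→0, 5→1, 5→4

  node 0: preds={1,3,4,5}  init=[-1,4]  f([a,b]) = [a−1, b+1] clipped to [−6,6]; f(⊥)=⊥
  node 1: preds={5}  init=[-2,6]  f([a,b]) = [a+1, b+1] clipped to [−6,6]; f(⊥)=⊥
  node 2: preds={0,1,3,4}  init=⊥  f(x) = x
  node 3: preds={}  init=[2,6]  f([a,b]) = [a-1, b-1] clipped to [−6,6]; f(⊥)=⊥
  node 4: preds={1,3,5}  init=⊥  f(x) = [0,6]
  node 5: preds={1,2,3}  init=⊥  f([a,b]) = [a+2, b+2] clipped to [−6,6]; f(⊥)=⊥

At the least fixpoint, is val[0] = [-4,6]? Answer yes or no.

Worklist (10 pops):
  #1 pop 0: in=[-2,6] → [-3,6] (was [-1,4]); enqueue []
  #2 pop 1: in=⊥ → [-2,6] (no change)
  #3 pop 2: in=[-3,6] → [-3,6] (was ⊥); enqueue []
  #4 pop 3: in=⊥ → [2,6] (no change)
  #5 pop 4: in=[-2,6] → [0,6] (was ⊥); enqueue [0,2]
  #6 pop 5: in=[-3,6] → [-1,6] (was ⊥); enqueue [1,4]
  #7 pop 0: in=[-2,6] → [-3,6] (no change)
  #8 pop 2: in=[-3,6] → [-3,6] (no change)
  #9 pop 1: in=[-1,6] → [-2,6] (no change)
  #10 pop 4: in=[-2,6] → [0,6] (no change)

Fixpoint:
  val[0] = [-3,6]
  val[1] = [-2,6]
  val[2] = [-3,6]
  val[3] = [2,6]
  val[4] = [0,6]
  val[5] = [-1,6]

no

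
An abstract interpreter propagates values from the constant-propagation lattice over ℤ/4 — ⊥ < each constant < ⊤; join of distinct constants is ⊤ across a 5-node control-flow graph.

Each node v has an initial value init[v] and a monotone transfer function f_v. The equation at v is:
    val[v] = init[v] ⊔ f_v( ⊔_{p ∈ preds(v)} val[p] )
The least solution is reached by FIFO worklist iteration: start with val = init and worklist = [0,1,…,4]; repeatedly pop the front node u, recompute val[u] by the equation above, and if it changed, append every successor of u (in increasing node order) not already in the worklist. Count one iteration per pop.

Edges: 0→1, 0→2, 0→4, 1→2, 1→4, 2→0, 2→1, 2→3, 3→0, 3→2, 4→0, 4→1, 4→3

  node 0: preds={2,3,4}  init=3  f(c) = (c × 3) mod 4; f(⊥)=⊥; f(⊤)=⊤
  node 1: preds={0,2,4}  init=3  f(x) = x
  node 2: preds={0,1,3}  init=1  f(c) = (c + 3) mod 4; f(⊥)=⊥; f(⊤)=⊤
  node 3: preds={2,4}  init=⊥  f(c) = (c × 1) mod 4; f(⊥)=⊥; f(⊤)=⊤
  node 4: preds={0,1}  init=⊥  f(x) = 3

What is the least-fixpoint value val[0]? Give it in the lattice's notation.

Trace (10 dequeues):
  [1] u=0 | in 1 | out 3 | ==
  [2] u=1 | in ⊤ | out ⊤ | prev 3 | push {}
  [3] u=2 | in ⊤ | out ⊤ | prev 1 | push {0,1}
  [4] u=3 | in ⊤ | out ⊤ | prev ⊥ | push {2}
  [5] u=4 | in ⊤ | out 3 | prev ⊥ | push {3}
  [6] u=0 | in ⊤ | out ⊤ | prev 3 | push {4}
  [7] u=1 | in ⊤ | out ⊤ | ==
  [8] u=2 | in ⊤ | out ⊤ | ==
  [9] u=3 | in ⊤ | out ⊤ | ==
  [10] u=4 | in ⊤ | out 3 | ==

Converged values:
  [0] ⊤
  [1] ⊤
  [2] ⊤
  [3] ⊤
  [4] 3

⊤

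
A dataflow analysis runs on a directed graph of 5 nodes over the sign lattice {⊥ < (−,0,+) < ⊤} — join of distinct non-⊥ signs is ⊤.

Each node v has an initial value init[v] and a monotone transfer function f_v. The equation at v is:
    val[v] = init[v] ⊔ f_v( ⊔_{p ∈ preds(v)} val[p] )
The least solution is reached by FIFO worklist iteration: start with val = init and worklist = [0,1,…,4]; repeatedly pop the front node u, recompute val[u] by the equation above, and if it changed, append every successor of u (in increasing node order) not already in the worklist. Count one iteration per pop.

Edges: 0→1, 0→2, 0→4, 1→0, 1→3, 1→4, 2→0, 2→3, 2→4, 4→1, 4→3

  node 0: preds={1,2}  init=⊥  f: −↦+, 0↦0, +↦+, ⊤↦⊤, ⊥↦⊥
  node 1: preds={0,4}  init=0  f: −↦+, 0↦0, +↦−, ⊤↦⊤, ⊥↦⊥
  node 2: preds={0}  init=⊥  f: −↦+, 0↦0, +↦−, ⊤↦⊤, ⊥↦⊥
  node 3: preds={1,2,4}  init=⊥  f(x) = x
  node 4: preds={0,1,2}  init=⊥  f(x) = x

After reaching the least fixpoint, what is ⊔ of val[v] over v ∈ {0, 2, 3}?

0

Trace (8 dequeues):
  [1] u=0 | in 0 | out 0 | prev ⊥ | push {}
  [2] u=1 | in 0 | out 0 | ==
  [3] u=2 | in 0 | out 0 | prev ⊥ | push {0}
  [4] u=3 | in 0 | out 0 | prev ⊥ | push {}
  [5] u=4 | in 0 | out 0 | prev ⊥ | push {1,3}
  [6] u=0 | in 0 | out 0 | ==
  [7] u=1 | in 0 | out 0 | ==
  [8] u=3 | in 0 | out 0 | ==

Converged values:
  [0] 0
  [1] 0
  [2] 0
  [3] 0
  [4] 0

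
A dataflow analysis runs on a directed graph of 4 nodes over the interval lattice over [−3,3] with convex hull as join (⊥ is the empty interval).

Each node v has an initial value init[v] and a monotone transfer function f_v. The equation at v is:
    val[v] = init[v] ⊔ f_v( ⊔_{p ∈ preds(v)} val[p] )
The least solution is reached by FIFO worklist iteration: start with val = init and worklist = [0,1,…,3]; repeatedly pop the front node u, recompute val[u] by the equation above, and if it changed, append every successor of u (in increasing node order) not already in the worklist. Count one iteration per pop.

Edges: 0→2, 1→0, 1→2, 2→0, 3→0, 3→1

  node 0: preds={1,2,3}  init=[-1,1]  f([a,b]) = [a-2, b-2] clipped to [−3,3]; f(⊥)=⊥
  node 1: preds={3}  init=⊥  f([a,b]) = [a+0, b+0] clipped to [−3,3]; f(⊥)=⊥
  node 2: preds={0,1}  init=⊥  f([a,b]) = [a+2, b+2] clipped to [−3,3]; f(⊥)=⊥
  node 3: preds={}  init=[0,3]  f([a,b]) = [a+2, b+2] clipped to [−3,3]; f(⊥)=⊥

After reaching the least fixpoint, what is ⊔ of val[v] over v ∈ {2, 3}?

Worklist (5 pops):
  #1 pop 0: in=[0,3] → [-2,1] (was [-1,1]); enqueue []
  #2 pop 1: in=[0,3] → [0,3] (was ⊥); enqueue [0]
  #3 pop 2: in=[-2,3] → [0,3] (was ⊥); enqueue []
  #4 pop 3: in=⊥ → [0,3] (no change)
  #5 pop 0: in=[0,3] → [-2,1] (no change)

Fixpoint:
  val[0] = [-2,1]
  val[1] = [0,3]
  val[2] = [0,3]
  val[3] = [0,3]

[0,3]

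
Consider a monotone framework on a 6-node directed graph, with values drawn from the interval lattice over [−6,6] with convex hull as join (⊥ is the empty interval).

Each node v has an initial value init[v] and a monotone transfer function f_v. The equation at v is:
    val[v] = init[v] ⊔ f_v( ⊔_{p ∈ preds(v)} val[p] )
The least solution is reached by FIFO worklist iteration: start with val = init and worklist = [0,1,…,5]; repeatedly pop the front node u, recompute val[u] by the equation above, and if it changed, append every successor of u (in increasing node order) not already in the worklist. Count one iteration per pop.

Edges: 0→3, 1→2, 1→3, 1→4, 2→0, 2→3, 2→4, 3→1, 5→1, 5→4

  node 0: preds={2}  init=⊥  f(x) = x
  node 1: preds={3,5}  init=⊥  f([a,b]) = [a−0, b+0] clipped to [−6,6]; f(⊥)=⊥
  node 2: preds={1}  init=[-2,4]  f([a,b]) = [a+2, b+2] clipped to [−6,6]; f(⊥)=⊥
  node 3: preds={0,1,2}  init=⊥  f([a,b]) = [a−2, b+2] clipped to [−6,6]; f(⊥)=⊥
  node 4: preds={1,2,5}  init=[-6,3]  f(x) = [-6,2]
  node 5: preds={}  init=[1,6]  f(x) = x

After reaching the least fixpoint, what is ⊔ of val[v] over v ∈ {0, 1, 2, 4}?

[-6,6]

Trace (17 dequeues):
  [1] u=0 | in [-2,4] | out [-2,4] | prev ⊥ | push {}
  [2] u=1 | in [1,6] | out [1,6] | prev ⊥ | push {}
  [3] u=2 | in [1,6] | out [-2,6] | prev [-2,4] | push {0}
  [4] u=3 | in [-2,6] | out [-4,6] | prev ⊥ | push {1}
  [5] u=4 | in [-2,6] | out [-6,3] | ==
  [6] u=5 | in ⊥ | out [1,6] | ==
  [7] u=0 | in [-2,6] | out [-2,6] | prev [-2,4] | push {3}
  [8] u=1 | in [-4,6] | out [-4,6] | prev [1,6] | push {2,4}
  [9] u=3 | in [-4,6] | out [-6,6] | prev [-4,6] | push {1}
  [10] u=2 | in [-4,6] | out [-2,6] | ==
  [11] u=4 | in [-4,6] | out [-6,3] | ==
  [12] u=1 | in [-6,6] | out [-6,6] | prev [-4,6] | push {2,3,4}
  [13] u=2 | in [-6,6] | out [-4,6] | prev [-2,6] | push {0}
  [14] u=3 | in [-6,6] | out [-6,6] | ==
  [15] u=4 | in [-6,6] | out [-6,3] | ==
  [16] u=0 | in [-4,6] | out [-4,6] | prev [-2,6] | push {3}
  [17] u=3 | in [-6,6] | out [-6,6] | ==

Converged values:
  [0] [-4,6]
  [1] [-6,6]
  [2] [-4,6]
  [3] [-6,6]
  [4] [-6,3]
  [5] [1,6]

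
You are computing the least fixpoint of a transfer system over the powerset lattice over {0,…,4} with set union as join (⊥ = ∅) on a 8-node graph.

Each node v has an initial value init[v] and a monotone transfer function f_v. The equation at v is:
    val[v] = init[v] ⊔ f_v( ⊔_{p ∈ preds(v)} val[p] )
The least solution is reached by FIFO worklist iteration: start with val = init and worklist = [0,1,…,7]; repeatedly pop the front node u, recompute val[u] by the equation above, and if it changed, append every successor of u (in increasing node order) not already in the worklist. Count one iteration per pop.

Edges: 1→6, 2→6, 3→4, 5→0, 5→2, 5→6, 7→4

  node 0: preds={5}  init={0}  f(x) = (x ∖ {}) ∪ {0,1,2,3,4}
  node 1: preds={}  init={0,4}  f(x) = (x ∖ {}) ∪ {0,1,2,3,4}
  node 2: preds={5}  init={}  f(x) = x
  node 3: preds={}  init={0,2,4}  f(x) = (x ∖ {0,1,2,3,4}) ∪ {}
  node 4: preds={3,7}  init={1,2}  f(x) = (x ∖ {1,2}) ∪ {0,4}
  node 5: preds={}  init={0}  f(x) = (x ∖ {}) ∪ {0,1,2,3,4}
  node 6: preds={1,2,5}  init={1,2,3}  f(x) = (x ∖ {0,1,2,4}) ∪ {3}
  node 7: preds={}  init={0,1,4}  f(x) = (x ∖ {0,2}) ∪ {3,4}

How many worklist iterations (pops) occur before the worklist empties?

Iteration log — 12 steps:
  step 1. node 0  ⊔preds={0}  new={0,1,2,3,4}  old={0}  +wl: 
  step 2. node 1  ⊔preds={}  new={0,1,2,3,4}  old={0,4}  +wl: 
  step 3. node 2  ⊔preds={0}  new={0}  old={}  +wl: 
  step 4. node 3  ⊔preds={}  new={0,2,4}  stable
  step 5. node 4  ⊔preds={0,1,2,4}  new={0,1,2,4}  old={1,2}  +wl: 
  step 6. node 5  ⊔preds={}  new={0,1,2,3,4}  old={0}  +wl: 0,2
  step 7. node 6  ⊔preds={0,1,2,3,4}  new={1,2,3}  stable
  step 8. node 7  ⊔preds={}  new={0,1,3,4}  old={0,1,4}  +wl: 4
  step 9. node 0  ⊔preds={0,1,2,3,4}  new={0,1,2,3,4}  stable
  step 10. node 2  ⊔preds={0,1,2,3,4}  new={0,1,2,3,4}  old={0}  +wl: 6
  step 11. node 4  ⊔preds={0,1,2,3,4}  new={0,1,2,3,4}  old={0,1,2,4}  +wl: 
  step 12. node 6  ⊔preds={0,1,2,3,4}  new={1,2,3}  stable

Least fixpoint reached:
  node 0: {0,1,2,3,4}
  node 1: {0,1,2,3,4}
  node 2: {0,1,2,3,4}
  node 3: {0,2,4}
  node 4: {0,1,2,3,4}
  node 5: {0,1,2,3,4}
  node 6: {1,2,3}
  node 7: {0,1,3,4}

12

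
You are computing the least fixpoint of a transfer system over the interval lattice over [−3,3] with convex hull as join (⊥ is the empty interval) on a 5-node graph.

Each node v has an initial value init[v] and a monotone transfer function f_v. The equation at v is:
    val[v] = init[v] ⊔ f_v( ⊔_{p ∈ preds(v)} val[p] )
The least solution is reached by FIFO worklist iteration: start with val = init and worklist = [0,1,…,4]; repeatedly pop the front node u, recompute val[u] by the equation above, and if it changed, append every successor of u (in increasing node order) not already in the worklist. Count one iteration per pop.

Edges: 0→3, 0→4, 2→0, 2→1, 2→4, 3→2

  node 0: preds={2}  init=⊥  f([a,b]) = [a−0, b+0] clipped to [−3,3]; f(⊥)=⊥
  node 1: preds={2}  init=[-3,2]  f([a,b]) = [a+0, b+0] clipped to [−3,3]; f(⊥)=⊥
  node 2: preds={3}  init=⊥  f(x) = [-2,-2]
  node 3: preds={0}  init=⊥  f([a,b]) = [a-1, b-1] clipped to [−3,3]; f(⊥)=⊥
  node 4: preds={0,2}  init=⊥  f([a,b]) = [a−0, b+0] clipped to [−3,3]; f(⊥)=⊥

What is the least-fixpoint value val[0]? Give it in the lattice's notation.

Trace (10 dequeues):
  [1] u=0 | in ⊥ | out ⊥ | ==
  [2] u=1 | in ⊥ | out [-3,2] | ==
  [3] u=2 | in ⊥ | out [-2,-2] | prev ⊥ | push {0,1}
  [4] u=3 | in ⊥ | out ⊥ | ==
  [5] u=4 | in [-2,-2] | out [-2,-2] | prev ⊥ | push {}
  [6] u=0 | in [-2,-2] | out [-2,-2] | prev ⊥ | push {3,4}
  [7] u=1 | in [-2,-2] | out [-3,2] | ==
  [8] u=3 | in [-2,-2] | out [-3,-3] | prev ⊥ | push {2}
  [9] u=4 | in [-2,-2] | out [-2,-2] | ==
  [10] u=2 | in [-3,-3] | out [-2,-2] | ==

Converged values:
  [0] [-2,-2]
  [1] [-3,2]
  [2] [-2,-2]
  [3] [-3,-3]
  [4] [-2,-2]

[-2,-2]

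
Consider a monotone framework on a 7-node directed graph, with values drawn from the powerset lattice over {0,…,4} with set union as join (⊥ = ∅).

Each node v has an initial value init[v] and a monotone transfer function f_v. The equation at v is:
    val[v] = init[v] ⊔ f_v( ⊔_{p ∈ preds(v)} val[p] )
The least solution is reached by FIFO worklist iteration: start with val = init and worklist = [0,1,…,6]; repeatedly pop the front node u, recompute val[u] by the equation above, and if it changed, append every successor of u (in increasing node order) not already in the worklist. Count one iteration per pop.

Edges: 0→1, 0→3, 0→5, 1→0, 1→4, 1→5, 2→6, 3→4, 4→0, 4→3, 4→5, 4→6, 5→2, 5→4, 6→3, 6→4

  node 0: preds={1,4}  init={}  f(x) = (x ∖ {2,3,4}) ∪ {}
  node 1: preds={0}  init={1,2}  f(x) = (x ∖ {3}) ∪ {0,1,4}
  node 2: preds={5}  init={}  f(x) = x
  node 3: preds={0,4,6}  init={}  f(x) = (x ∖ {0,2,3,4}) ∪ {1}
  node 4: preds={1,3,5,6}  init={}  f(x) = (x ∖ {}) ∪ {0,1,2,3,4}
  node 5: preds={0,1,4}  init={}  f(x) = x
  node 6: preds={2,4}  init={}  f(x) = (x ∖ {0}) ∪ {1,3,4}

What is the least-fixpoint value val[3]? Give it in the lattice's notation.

{1}

Worklist (14 pops):
  #1 pop 0: in={1,2} → {1} (was {}); enqueue []
  #2 pop 1: in={1} → {0,1,2,4} (was {1,2}); enqueue [0]
  #3 pop 2: in={} → {} (no change)
  #4 pop 3: in={1} → {1} (was {}); enqueue []
  #5 pop 4: in={0,1,2,4} → {0,1,2,3,4} (was {}); enqueue [3]
  #6 pop 5: in={0,1,2,3,4} → {0,1,2,3,4} (was {}); enqueue [2,4]
  #7 pop 6: in={0,1,2,3,4} → {1,2,3,4} (was {}); enqueue []
  #8 pop 0: in={0,1,2,3,4} → {0,1} (was {1}); enqueue [1,5]
  #9 pop 3: in={0,1,2,3,4} → {1} (no change)
  #10 pop 2: in={0,1,2,3,4} → {0,1,2,3,4} (was {}); enqueue [6]
  #11 pop 4: in={0,1,2,3,4} → {0,1,2,3,4} (no change)
  #12 pop 1: in={0,1} → {0,1,2,4} (no change)
  #13 pop 5: in={0,1,2,3,4} → {0,1,2,3,4} (no change)
  #14 pop 6: in={0,1,2,3,4} → {1,2,3,4} (no change)

Fixpoint:
  val[0] = {0,1}
  val[1] = {0,1,2,4}
  val[2] = {0,1,2,3,4}
  val[3] = {1}
  val[4] = {0,1,2,3,4}
  val[5] = {0,1,2,3,4}
  val[6] = {1,2,3,4}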